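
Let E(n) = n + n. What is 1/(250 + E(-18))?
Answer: 1/214 ≈ 0.0046729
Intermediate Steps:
E(n) = 2*n
1/(250 + E(-18)) = 1/(250 + 2*(-18)) = 1/(250 - 36) = 1/214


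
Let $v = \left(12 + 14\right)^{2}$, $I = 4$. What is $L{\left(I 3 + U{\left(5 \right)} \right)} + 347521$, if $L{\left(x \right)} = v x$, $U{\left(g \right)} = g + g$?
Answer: $362393$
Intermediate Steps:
$U{\left(g \right)} = 2 g$
$v = 676$ ($v = 26^{2} = 676$)
$L{\left(x \right)} = 676 x$
$L{\left(I 3 + U{\left(5 \right)} \right)} + 347521 = 676 \left(4 \cdot 3 + 2 \cdot 5\right) + 347521 = 676 \left(12 + 10\right) + 347521 = 676 \cdot 22 + 347521 = 14872 + 347521 = 362393$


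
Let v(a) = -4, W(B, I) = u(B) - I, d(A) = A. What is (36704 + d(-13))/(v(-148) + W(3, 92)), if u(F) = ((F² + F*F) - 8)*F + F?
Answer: -36691/63 ≈ -582.40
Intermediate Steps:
u(F) = F + F*(-8 + 2*F²) (u(F) = ((F² + F²) - 8)*F + F = (2*F² - 8)*F + F = (-8 + 2*F²)*F + F = F*(-8 + 2*F²) + F = F + F*(-8 + 2*F²))
W(B, I) = -I + B*(-7 + 2*B²) (W(B, I) = B*(-7 + 2*B²) - I = -I + B*(-7 + 2*B²))
(36704 + d(-13))/(v(-148) + W(3, 92)) = (36704 - 13)/(-4 + (-1*92 + 3*(-7 + 2*3²))) = 36691/(-4 + (-92 + 3*(-7 + 2*9))) = 36691/(-4 + (-92 + 3*(-7 + 18))) = 36691/(-4 + (-92 + 3*11)) = 36691/(-4 + (-92 + 33)) = 36691/(-4 - 59) = 36691/(-63) = 36691*(-1/63) = -36691/63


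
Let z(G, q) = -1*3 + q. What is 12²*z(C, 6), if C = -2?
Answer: 432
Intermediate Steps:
z(G, q) = -3 + q
12²*z(C, 6) = 12²*(-3 + 6) = 144*3 = 432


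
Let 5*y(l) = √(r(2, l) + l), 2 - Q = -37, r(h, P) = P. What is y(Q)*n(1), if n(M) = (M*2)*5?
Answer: 2*√78 ≈ 17.664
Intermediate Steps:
Q = 39 (Q = 2 - 1*(-37) = 2 + 37 = 39)
y(l) = √2*√l/5 (y(l) = √(l + l)/5 = √(2*l)/5 = (√2*√l)/5 = √2*√l/5)
n(M) = 10*M (n(M) = (2*M)*5 = 10*M)
y(Q)*n(1) = (√2*√39/5)*(10*1) = (√78/5)*10 = 2*√78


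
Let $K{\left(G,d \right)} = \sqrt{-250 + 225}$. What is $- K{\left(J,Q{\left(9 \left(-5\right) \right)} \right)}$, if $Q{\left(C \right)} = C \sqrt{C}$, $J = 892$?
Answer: $- 5 i \approx - 5.0 i$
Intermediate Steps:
$Q{\left(C \right)} = C^{\frac{3}{2}}$
$K{\left(G,d \right)} = 5 i$ ($K{\left(G,d \right)} = \sqrt{-25} = 5 i$)
$- K{\left(J,Q{\left(9 \left(-5\right) \right)} \right)} = - 5 i$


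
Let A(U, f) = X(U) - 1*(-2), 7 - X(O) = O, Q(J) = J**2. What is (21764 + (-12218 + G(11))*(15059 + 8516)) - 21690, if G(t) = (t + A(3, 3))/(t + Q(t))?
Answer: -38020783657/132 ≈ -2.8804e+8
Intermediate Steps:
X(O) = 7 - O
A(U, f) = 9 - U (A(U, f) = (7 - U) - 1*(-2) = (7 - U) + 2 = 9 - U)
G(t) = (6 + t)/(t + t**2) (G(t) = (t + (9 - 1*3))/(t + t**2) = (t + (9 - 3))/(t + t**2) = (t + 6)/(t + t**2) = (6 + t)/(t + t**2))
(21764 + (-12218 + G(11))*(15059 + 8516)) - 21690 = (21764 + (-12218 + (6 + 11)/(11*(1 + 11)))*(15059 + 8516)) - 21690 = (21764 + (-12218 + (1/11)*17/12)*23575) - 21690 = (21764 + (-12218 + (1/11)*(1/12)*17)*23575) - 21690 = (21764 + (-12218 + 17/132)*23575) - 21690 = (21764 - 1612759/132*23575) - 21690 = (21764 - 38020793425/132) - 21690 = -38017920577/132 - 21690 = -38020783657/132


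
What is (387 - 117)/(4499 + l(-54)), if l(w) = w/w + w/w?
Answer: 270/4501 ≈ 0.059987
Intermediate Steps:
l(w) = 2 (l(w) = 1 + 1 = 2)
(387 - 117)/(4499 + l(-54)) = (387 - 117)/(4499 + 2) = 270/4501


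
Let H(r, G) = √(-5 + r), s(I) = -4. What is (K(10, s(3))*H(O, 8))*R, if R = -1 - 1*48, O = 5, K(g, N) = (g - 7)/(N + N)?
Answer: 0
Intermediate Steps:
K(g, N) = (-7 + g)/(2*N) (K(g, N) = (-7 + g)/((2*N)) = (-7 + g)*(1/(2*N)) = (-7 + g)/(2*N))
R = -49 (R = -1 - 48 = -49)
(K(10, s(3))*H(O, 8))*R = (((½)*(-7 + 10)/(-4))*√(-5 + 5))*(-49) = (((½)*(-¼)*3)*√0)*(-49) = -3/8*0*(-49) = 0*(-49) = 0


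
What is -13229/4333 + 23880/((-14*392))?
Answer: -3144157/424634 ≈ -7.4044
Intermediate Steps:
-13229/4333 + 23880/((-14*392)) = -13229*1/4333 + 23880/(-5488) = -13229/4333 + 23880*(-1/5488) = -13229/4333 - 2985/686 = -3144157/424634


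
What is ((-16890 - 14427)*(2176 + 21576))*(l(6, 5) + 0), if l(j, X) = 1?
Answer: -743841384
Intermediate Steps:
((-16890 - 14427)*(2176 + 21576))*(l(6, 5) + 0) = ((-16890 - 14427)*(2176 + 21576))*(1 + 0) = -31317*23752*1 = -743841384*1 = -743841384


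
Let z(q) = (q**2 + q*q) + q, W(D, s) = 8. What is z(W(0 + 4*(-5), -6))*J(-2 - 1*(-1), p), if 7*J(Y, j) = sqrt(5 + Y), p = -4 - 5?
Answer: 272/7 ≈ 38.857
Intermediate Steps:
z(q) = q + 2*q**2 (z(q) = (q**2 + q**2) + q = 2*q**2 + q = q + 2*q**2)
p = -9
J(Y, j) = sqrt(5 + Y)/7
z(W(0 + 4*(-5), -6))*J(-2 - 1*(-1), p) = (8*(1 + 2*8))*(sqrt(5 + (-2 - 1*(-1)))/7) = (8*(1 + 16))*(sqrt(5 + (-2 + 1))/7) = (8*17)*(sqrt(5 - 1)/7) = 136*(sqrt(4)/7) = 136*((1/7)*2) = 136*(2/7) = 272/7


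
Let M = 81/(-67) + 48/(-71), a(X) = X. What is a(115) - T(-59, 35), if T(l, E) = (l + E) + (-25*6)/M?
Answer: 177621/2989 ≈ 59.425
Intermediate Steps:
M = -8967/4757 (M = 81*(-1/67) + 48*(-1/71) = -81/67 - 48/71 = -8967/4757 ≈ -1.8850)
T(l, E) = 237850/2989 + E + l (T(l, E) = (l + E) + (-25*6)/(-8967/4757) = (E + l) - 150*(-4757/8967) = (E + l) + 237850/2989 = 237850/2989 + E + l)
a(115) - T(-59, 35) = 115 - (237850/2989 + 35 - 59) = 115 - 1*166114/2989 = 115 - 166114/2989 = 177621/2989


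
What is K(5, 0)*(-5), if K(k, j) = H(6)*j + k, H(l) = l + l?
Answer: -25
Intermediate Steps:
H(l) = 2*l
K(k, j) = k + 12*j (K(k, j) = (2*6)*j + k = 12*j + k = k + 12*j)
K(5, 0)*(-5) = (5 + 12*0)*(-5) = (5 + 0)*(-5) = 5*(-5) = -25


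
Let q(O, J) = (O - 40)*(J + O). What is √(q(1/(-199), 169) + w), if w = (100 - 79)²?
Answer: I*√250264389/199 ≈ 79.496*I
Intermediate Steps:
q(O, J) = (-40 + O)*(J + O)
w = 441 (w = 21² = 441)
√(q(1/(-199), 169) + w) = √(((1/(-199))² - 40*169 - 40/(-199) + 169/(-199)) + 441) = √(((-1/199)² - 6760 - 40*(-1/199) + 169*(-1/199)) + 441) = √((1/39601 - 6760 + 40/199 - 169/199) + 441) = √(-267728430/39601 + 441) = √(-250264389/39601) = I*√250264389/199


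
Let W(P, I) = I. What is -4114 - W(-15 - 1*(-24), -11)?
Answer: -4103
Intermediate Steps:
-4114 - W(-15 - 1*(-24), -11) = -4114 - 1*(-11) = -4114 + 11 = -4103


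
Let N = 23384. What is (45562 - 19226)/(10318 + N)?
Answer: 13168/16851 ≈ 0.78144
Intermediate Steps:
(45562 - 19226)/(10318 + N) = (45562 - 19226)/(10318 + 23384) = 26336/33702 = 26336*(1/33702) = 13168/16851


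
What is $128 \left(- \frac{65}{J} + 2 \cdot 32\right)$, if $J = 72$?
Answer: $\frac{72688}{9} \approx 8076.4$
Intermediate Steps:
$128 \left(- \frac{65}{J} + 2 \cdot 32\right) = 128 \left(- \frac{65}{72} + 2 \cdot 32\right) = 128 \left(\left(-65\right) \frac{1}{72} + 64\right) = 128 \left(- \frac{65}{72} + 64\right) = 128 \cdot \frac{4543}{72} = \frac{72688}{9}$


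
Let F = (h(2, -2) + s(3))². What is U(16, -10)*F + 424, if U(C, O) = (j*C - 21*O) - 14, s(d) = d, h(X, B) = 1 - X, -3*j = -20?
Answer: 4904/3 ≈ 1634.7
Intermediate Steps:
j = 20/3 (j = -⅓*(-20) = 20/3 ≈ 6.6667)
U(C, O) = -14 - 21*O + 20*C/3 (U(C, O) = (20*C/3 - 21*O) - 14 = (-21*O + 20*C/3) - 14 = -14 - 21*O + 20*C/3)
F = 4 (F = ((1 - 1*2) + 3)² = ((1 - 2) + 3)² = (-1 + 3)² = 2² = 4)
U(16, -10)*F + 424 = (-14 - 21*(-10) + (20/3)*16)*4 + 424 = (-14 + 210 + 320/3)*4 + 424 = (908/3)*4 + 424 = 3632/3 + 424 = 4904/3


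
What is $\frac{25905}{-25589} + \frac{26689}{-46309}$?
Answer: $- \frac{1882579466}{1185001001} \approx -1.5887$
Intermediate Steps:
$\frac{25905}{-25589} + \frac{26689}{-46309} = 25905 \left(- \frac{1}{25589}\right) + 26689 \left(- \frac{1}{46309}\right) = - \frac{25905}{25589} - \frac{26689}{46309} = - \frac{1882579466}{1185001001}$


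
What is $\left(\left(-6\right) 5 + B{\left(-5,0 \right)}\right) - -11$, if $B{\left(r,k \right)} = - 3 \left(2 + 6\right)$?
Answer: $-43$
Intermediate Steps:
$B{\left(r,k \right)} = -24$ ($B{\left(r,k \right)} = \left(-3\right) 8 = -24$)
$\left(\left(-6\right) 5 + B{\left(-5,0 \right)}\right) - -11 = \left(\left(-6\right) 5 - 24\right) - -11 = \left(-30 - 24\right) + 11 = -54 + 11 = -43$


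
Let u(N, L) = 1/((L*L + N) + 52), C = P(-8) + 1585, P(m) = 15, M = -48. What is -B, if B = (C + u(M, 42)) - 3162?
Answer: 2761615/1768 ≈ 1562.0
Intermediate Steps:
C = 1600 (C = 15 + 1585 = 1600)
u(N, L) = 1/(52 + N + L²) (u(N, L) = 1/((L² + N) + 52) = 1/((N + L²) + 52) = 1/(52 + N + L²))
B = -2761615/1768 (B = (1600 + 1/(52 - 48 + 42²)) - 3162 = (1600 + 1/(52 - 48 + 1764)) - 3162 = (1600 + 1/1768) - 3162 = 2828801/1768 - 3162 = -2761615/1768 ≈ -1562.0)
-B = -1*(-2761615/1768) = 2761615/1768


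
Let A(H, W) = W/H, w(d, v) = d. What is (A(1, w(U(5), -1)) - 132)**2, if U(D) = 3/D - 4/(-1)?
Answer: 405769/25 ≈ 16231.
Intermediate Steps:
U(D) = 4 + 3/D (U(D) = 3/D - 4*(-1) = 3/D + 4 = 4 + 3/D)
(A(1, w(U(5), -1)) - 132)**2 = ((4 + 3/5)/1 - 132)**2 = ((4 + 3*(1/5))*1 - 132)**2 = ((4 + 3/5)*1 - 132)**2 = ((23/5)*1 - 132)**2 = (23/5 - 132)**2 = (-637/5)**2 = 405769/25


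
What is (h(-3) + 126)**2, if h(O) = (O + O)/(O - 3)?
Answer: 16129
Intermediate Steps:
h(O) = 2*O/(-3 + O) (h(O) = (2*O)/(-3 + O) = 2*O/(-3 + O))
(h(-3) + 126)**2 = (2*(-3)/(-3 - 3) + 126)**2 = (2*(-3)/(-6) + 126)**2 = (2*(-3)*(-1/6) + 126)**2 = (1 + 126)**2 = 127**2 = 16129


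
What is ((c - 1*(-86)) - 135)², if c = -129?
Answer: 31684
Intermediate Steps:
((c - 1*(-86)) - 135)² = ((-129 - 1*(-86)) - 135)² = ((-129 + 86) - 135)² = (-43 - 135)² = (-178)² = 31684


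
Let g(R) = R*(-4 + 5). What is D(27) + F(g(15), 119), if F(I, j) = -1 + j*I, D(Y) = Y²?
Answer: 2513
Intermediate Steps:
g(R) = R (g(R) = R*1 = R)
F(I, j) = -1 + I*j
D(27) + F(g(15), 119) = 27² + (-1 + 15*119) = 729 + (-1 + 1785) = 729 + 1784 = 2513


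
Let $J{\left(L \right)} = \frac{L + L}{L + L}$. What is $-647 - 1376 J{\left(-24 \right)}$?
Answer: $-2023$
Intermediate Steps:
$J{\left(L \right)} = 1$ ($J{\left(L \right)} = \frac{2 L}{2 L} = 2 L \frac{1}{2 L} = 1$)
$-647 - 1376 J{\left(-24 \right)} = -647 - 1376 = -2023$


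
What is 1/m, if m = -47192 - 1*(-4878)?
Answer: -1/42314 ≈ -2.3633e-5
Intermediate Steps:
m = -42314 (m = -47192 + 4878 = -42314)
1/m = 1/(-42314) = -1/42314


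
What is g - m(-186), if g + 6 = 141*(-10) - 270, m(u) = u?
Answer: -1500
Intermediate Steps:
g = -1686 (g = -6 + (141*(-10) - 270) = -6 + (-1410 - 270) = -6 - 1680 = -1686)
g - m(-186) = -1686 - 1*(-186) = -1686 + 186 = -1500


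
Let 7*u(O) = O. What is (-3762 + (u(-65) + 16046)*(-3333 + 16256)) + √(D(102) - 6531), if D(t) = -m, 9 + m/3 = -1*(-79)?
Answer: 1450670877/7 + 3*I*√749 ≈ 2.0724e+8 + 82.104*I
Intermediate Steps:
u(O) = O/7
m = 210 (m = -27 + 3*(-1*(-79)) = -27 + 3*79 = -27 + 237 = 210)
D(t) = -210 (D(t) = -1*210 = -210)
(-3762 + (u(-65) + 16046)*(-3333 + 16256)) + √(D(102) - 6531) = (-3762 + ((⅐)*(-65) + 16046)*(-3333 + 16256)) + √(-210 - 6531) = (-3762 + (-65/7 + 16046)*12923) + √(-6741) = (-3762 + (112257/7)*12923) + 3*I*√749 = (-3762 + 1450697211/7) + 3*I*√749 = 1450670877/7 + 3*I*√749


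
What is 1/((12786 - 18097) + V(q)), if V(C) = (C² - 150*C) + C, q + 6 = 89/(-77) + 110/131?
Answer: -101747569/440566971745 ≈ -0.00023095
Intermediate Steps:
q = -63711/10087 (q = -6 + (89/(-77) + 110/131) = -6 + (89*(-1/77) + 110*(1/131)) = -6 + (-89/77 + 110/131) = -6 - 3189/10087 = -63711/10087 ≈ -6.3161)
V(C) = C² - 149*C
1/((12786 - 18097) + V(q)) = 1/((12786 - 18097) - 63711*(-149 - 63711/10087)/10087) = 1/(-5311 - 63711/10087*(-1566674/10087)) = 1/(-5311 + 99814367214/101747569) = 1/(-440566971745/101747569) = -101747569/440566971745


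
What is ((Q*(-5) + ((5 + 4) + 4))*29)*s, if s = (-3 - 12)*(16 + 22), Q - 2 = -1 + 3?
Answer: 115710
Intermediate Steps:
Q = 4 (Q = 2 + (-1 + 3) = 2 + 2 = 4)
s = -570 (s = -15*38 = -570)
((Q*(-5) + ((5 + 4) + 4))*29)*s = ((4*(-5) + ((5 + 4) + 4))*29)*(-570) = ((-20 + (9 + 4))*29)*(-570) = ((-20 + 13)*29)*(-570) = -7*29*(-570) = -203*(-570) = 115710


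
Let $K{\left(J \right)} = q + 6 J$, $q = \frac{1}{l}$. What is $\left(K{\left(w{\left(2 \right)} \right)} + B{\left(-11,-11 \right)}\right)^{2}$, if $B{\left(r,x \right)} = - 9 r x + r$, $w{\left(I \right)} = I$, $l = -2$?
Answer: $\frac{4739329}{4} \approx 1.1848 \cdot 10^{6}$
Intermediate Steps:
$q = - \frac{1}{2}$ ($q = \frac{1}{-2} = - \frac{1}{2} \approx -0.5$)
$B{\left(r,x \right)} = r - 9 r x$ ($B{\left(r,x \right)} = - 9 r x + r = r - 9 r x$)
$K{\left(J \right)} = - \frac{1}{2} + 6 J$
$\left(K{\left(w{\left(2 \right)} \right)} + B{\left(-11,-11 \right)}\right)^{2} = \left(\left(- \frac{1}{2} + 6 \cdot 2\right) - 11 \left(1 - -99\right)\right)^{2} = \left(\left(- \frac{1}{2} + 12\right) - 11 \left(1 + 99\right)\right)^{2} = \left(\frac{23}{2} - 1100\right)^{2} = \left(- \frac{2177}{2}\right)^{2} = \frac{4739329}{4}$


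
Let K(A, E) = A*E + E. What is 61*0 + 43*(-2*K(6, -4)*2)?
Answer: 4816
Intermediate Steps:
K(A, E) = E + A*E
61*0 + 43*(-2*K(6, -4)*2) = 61*0 + 43*(-(-8)*(1 + 6)*2) = 0 + 43*(-(-8)*7*2) = 0 + 43*(-2*(-28)*2) = 0 + 43*(56*2) = 0 + 43*112 = 0 + 4816 = 4816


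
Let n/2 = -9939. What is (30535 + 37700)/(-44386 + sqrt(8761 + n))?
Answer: -1009559570/656709371 - 22745*I*sqrt(11117)/656709371 ≈ -1.5373 - 0.0036518*I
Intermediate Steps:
n = -19878 (n = 2*(-9939) = -19878)
(30535 + 37700)/(-44386 + sqrt(8761 + n)) = (30535 + 37700)/(-44386 + sqrt(8761 - 19878)) = 68235/(-44386 + sqrt(-11117)) = 68235/(-44386 + I*sqrt(11117))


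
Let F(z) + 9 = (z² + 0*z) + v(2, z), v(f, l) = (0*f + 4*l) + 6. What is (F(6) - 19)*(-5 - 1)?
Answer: -228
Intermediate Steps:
v(f, l) = 6 + 4*l (v(f, l) = (0 + 4*l) + 6 = 4*l + 6 = 6 + 4*l)
F(z) = -3 + z² + 4*z (F(z) = -9 + ((z² + 0*z) + (6 + 4*z)) = -9 + ((z² + 0) + (6 + 4*z)) = -9 + (z² + (6 + 4*z)) = -9 + (6 + z² + 4*z) = -3 + z² + 4*z)
(F(6) - 19)*(-5 - 1) = ((-3 + 6² + 4*6) - 19)*(-5 - 1) = ((-3 + 36 + 24) - 19)*(-6) = (57 - 19)*(-6) = 38*(-6) = -228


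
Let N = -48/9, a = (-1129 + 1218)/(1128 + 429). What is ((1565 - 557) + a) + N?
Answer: 1561241/1557 ≈ 1002.7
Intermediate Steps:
a = 89/1557 ≈ 0.057161
N = -16/3 (N = (1/9)*(-48) = -16/3 ≈ -5.3333)
((1565 - 557) + a) + N = ((1565 - 557) + 89/1557) - 16/3 = (1008 + 89/1557) - 16/3 = 1569545/1557 - 16/3 = 1561241/1557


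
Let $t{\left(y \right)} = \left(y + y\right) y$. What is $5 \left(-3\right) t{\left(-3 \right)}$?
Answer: $-270$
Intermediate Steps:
$t{\left(y \right)} = 2 y^{2}$ ($t{\left(y \right)} = 2 y y = 2 y^{2}$)
$5 \left(-3\right) t{\left(-3 \right)} = 5 \left(-3\right) 2 \left(-3\right)^{2} = - 15 \cdot 2 \cdot 9 = \left(-15\right) 18 = -270$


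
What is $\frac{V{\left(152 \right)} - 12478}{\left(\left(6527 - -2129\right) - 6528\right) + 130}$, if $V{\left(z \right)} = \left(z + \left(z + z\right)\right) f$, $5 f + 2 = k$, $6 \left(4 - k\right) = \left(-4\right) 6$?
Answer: $- \frac{29827}{5645} \approx -5.2838$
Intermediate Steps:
$k = 8$ ($k = 4 - \frac{\left(-4\right) 6}{6} = 4 - -4 = 4 + 4 = 8$)
$f = \frac{6}{5}$ ($f = - \frac{2}{5} + \frac{1}{5} \cdot 8 = - \frac{2}{5} + \frac{8}{5} = \frac{6}{5} \approx 1.2$)
$V{\left(z \right)} = \frac{18 z}{5}$ ($V{\left(z \right)} = \left(z + \left(z + z\right)\right) \frac{6}{5} = \left(z + 2 z\right) \frac{6}{5} = 3 z \frac{6}{5} = \frac{18 z}{5}$)
$\frac{V{\left(152 \right)} - 12478}{\left(\left(6527 - -2129\right) - 6528\right) + 130} = \frac{\frac{18}{5} \cdot 152 - 12478}{\left(\left(6527 - -2129\right) - 6528\right) + 130} = \frac{\frac{2736}{5} - 12478}{\left(\left(6527 + 2129\right) - 6528\right) + 130} = - \frac{59654}{5 \left(\left(8656 - 6528\right) + 130\right)} = - \frac{59654}{5 \left(2128 + 130\right)} = - \frac{59654}{5 \cdot 2258} = \left(- \frac{59654}{5}\right) \frac{1}{2258} = - \frac{29827}{5645}$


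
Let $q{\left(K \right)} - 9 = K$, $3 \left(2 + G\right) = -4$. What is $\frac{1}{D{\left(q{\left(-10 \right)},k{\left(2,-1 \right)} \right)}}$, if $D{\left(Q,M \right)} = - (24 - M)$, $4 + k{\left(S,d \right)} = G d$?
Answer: $- \frac{3}{74} \approx -0.040541$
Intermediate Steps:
$G = - \frac{10}{3}$ ($G = -2 + \frac{1}{3} \left(-4\right) = -2 - \frac{4}{3} = - \frac{10}{3} \approx -3.3333$)
$q{\left(K \right)} = 9 + K$
$k{\left(S,d \right)} = -4 - \frac{10 d}{3}$
$D{\left(Q,M \right)} = -24 + M$
$\frac{1}{D{\left(q{\left(-10 \right)},k{\left(2,-1 \right)} \right)}} = \frac{1}{-24 - \frac{2}{3}} = \frac{1}{- \frac{74}{3}} = - \frac{3}{74}$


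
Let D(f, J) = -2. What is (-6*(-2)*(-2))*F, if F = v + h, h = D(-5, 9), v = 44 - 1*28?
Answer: -336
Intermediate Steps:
v = 16 (v = 44 - 28 = 16)
h = -2
F = 14 (F = 16 - 2 = 14)
(-6*(-2)*(-2))*F = (-6*(-2)*(-2))*14 = (12*(-2))*14 = -24*14 = -336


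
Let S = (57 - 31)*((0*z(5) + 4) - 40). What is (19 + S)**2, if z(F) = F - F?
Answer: 840889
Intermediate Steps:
z(F) = 0
S = -936 (S = (57 - 31)*((0*0 + 4) - 40) = 26*((0 + 4) - 40) = 26*(4 - 40) = 26*(-36) = -936)
(19 + S)**2 = (19 - 936)**2 = (-917)**2 = 840889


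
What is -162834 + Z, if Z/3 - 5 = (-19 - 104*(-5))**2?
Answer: 590184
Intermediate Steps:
Z = 753018 (Z = 15 + 3*(-19 - 104*(-5))**2 = 15 + 3*(-19 + 520)**2 = 15 + 3*501**2 = 15 + 3*251001 = 15 + 753003 = 753018)
-162834 + Z = -162834 + 753018 = 590184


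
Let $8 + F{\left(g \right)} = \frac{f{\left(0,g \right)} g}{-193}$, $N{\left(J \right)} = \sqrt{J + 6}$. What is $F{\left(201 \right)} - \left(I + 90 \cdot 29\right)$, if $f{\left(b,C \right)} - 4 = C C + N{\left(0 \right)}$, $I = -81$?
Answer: $- \frac{8611046}{193} - \frac{201 \sqrt{6}}{193} \approx -44619.0$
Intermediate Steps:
$N{\left(J \right)} = \sqrt{6 + J}$
$f{\left(b,C \right)} = 4 + \sqrt{6} + C^{2}$ ($f{\left(b,C \right)} = 4 + \left(C C + \sqrt{6 + 0}\right) = 4 + \left(C^{2} + \sqrt{6}\right) = 4 + \left(\sqrt{6} + C^{2}\right) = 4 + \sqrt{6} + C^{2}$)
$F{\left(g \right)} = -8 - \frac{g \left(4 + \sqrt{6} + g^{2}\right)}{193}$ ($F{\left(g \right)} = -8 + \frac{\left(4 + \sqrt{6} + g^{2}\right) g}{-193} = -8 + g \left(4 + \sqrt{6} + g^{2}\right) \left(- \frac{1}{193}\right) = -8 - \frac{g \left(4 + \sqrt{6} + g^{2}\right)}{193}$)
$F{\left(201 \right)} - \left(I + 90 \cdot 29\right) = \left(-8 - \frac{201 \left(4 + \sqrt{6} + 201^{2}\right)}{193}\right) - \left(-81 + 90 \cdot 29\right) = \left(-8 - \frac{201 \left(4 + \sqrt{6} + 40401\right)}{193}\right) - \left(-81 + 2610\right) = \left(-8 - \frac{201 \left(40405 + \sqrt{6}\right)}{193}\right) - 2529 = \left(-8 - \left(\frac{8121405}{193} + \frac{201 \sqrt{6}}{193}\right)\right) - 2529 = \left(- \frac{8122949}{193} - \frac{201 \sqrt{6}}{193}\right) - 2529 = - \frac{8611046}{193} - \frac{201 \sqrt{6}}{193}$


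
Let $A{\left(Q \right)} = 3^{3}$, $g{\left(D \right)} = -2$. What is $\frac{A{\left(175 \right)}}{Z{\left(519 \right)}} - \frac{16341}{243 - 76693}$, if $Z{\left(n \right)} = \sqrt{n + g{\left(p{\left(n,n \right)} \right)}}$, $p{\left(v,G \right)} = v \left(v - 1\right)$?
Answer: $\frac{16341}{76450} + \frac{27 \sqrt{517}}{517} \approx 1.4012$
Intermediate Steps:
$p{\left(v,G \right)} = v \left(-1 + v\right)$
$A{\left(Q \right)} = 27$
$Z{\left(n \right)} = \sqrt{-2 + n}$ ($Z{\left(n \right)} = \sqrt{n - 2} = \sqrt{-2 + n}$)
$\frac{A{\left(175 \right)}}{Z{\left(519 \right)}} - \frac{16341}{243 - 76693} = \frac{27}{\sqrt{-2 + 519}} - \frac{16341}{243 - 76693} = \frac{27}{\sqrt{517}} - \frac{16341}{243 - 76693} = 27 \frac{\sqrt{517}}{517} - \frac{16341}{-76450} = \frac{27 \sqrt{517}}{517} - - \frac{16341}{76450} = \frac{27 \sqrt{517}}{517} + \frac{16341}{76450} = \frac{16341}{76450} + \frac{27 \sqrt{517}}{517}$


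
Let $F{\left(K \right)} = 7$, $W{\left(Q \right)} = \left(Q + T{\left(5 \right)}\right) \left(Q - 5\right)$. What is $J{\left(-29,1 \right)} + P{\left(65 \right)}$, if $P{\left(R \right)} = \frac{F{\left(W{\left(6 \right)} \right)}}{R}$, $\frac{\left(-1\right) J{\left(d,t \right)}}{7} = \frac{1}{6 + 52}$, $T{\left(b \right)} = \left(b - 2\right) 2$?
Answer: $- \frac{49}{3770} \approx -0.012997$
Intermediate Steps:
$T{\left(b \right)} = -4 + 2 b$ ($T{\left(b \right)} = \left(-2 + b\right) 2 = -4 + 2 b$)
$W{\left(Q \right)} = \left(-5 + Q\right) \left(6 + Q\right)$ ($W{\left(Q \right)} = \left(Q + \left(-4 + 2 \cdot 5\right)\right) \left(Q - 5\right) = \left(Q + \left(-4 + 10\right)\right) \left(-5 + Q\right) = \left(Q + 6\right) \left(-5 + Q\right) = \left(6 + Q\right) \left(-5 + Q\right) = \left(-5 + Q\right) \left(6 + Q\right)$)
$J{\left(d,t \right)} = - \frac{7}{58}$ ($J{\left(d,t \right)} = - \frac{7}{6 + 52} = - \frac{7}{58}$)
$P{\left(R \right)} = \frac{7}{R}$
$J{\left(-29,1 \right)} + P{\left(65 \right)} = - \frac{7}{58} + \frac{7}{65} = - \frac{49}{3770}$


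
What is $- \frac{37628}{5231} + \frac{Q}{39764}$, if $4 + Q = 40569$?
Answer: $- \frac{1284044277}{208005484} \approx -6.1731$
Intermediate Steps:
$Q = 40565$ ($Q = -4 + 40569 = 40565$)
$- \frac{37628}{5231} + \frac{Q}{39764} = - \frac{37628}{5231} + \frac{40565}{39764} = - \frac{1284044277}{208005484}$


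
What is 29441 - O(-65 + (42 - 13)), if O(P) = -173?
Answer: 29614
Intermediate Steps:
29441 - O(-65 + (42 - 13)) = 29441 - 1*(-173) = 29441 + 173 = 29614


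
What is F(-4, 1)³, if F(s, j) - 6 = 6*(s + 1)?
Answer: -1728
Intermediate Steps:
F(s, j) = 12 + 6*s (F(s, j) = 6 + 6*(s + 1) = 6 + 6*(1 + s) = 6 + (6 + 6*s) = 12 + 6*s)
F(-4, 1)³ = (12 + 6*(-4))³ = (12 - 24)³ = (-12)³ = -1728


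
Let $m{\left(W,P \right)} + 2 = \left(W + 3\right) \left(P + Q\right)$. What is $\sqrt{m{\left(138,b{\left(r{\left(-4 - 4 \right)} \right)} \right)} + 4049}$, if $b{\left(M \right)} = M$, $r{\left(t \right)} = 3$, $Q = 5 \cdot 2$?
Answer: $14 \sqrt{30} \approx 76.681$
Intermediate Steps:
$Q = 10$
$m{\left(W,P \right)} = -2 + \left(3 + W\right) \left(10 + P\right)$ ($m{\left(W,P \right)} = -2 + \left(W + 3\right) \left(P + 10\right) = -2 + \left(3 + W\right) \left(10 + P\right)$)
$\sqrt{m{\left(138,b{\left(r{\left(-4 - 4 \right)} \right)} \right)} + 4049} = \sqrt{\left(28 + 3 \cdot 3 + 10 \cdot 138 + 3 \cdot 138\right) + 4049} = \sqrt{\left(28 + 9 + 1380 + 414\right) + 4049} = \sqrt{1831 + 4049} = \sqrt{5880} = 14 \sqrt{30}$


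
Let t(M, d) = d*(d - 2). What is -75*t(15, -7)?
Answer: -4725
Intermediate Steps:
t(M, d) = d*(-2 + d)
-75*t(15, -7) = -(-525)*(-2 - 7) = -(-525)*(-9) = -75*63 = -4725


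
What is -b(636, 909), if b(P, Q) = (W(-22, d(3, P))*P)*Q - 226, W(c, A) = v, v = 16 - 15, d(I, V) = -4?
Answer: -577898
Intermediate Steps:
v = 1
W(c, A) = 1
b(P, Q) = -226 + P*Q (b(P, Q) = (1*P)*Q - 226 = P*Q - 226 = -226 + P*Q)
-b(636, 909) = -(-226 + 636*909) = -(-226 + 578124) = -1*577898 = -577898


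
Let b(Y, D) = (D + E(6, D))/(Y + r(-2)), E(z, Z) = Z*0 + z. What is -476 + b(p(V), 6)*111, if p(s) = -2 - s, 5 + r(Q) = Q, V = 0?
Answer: -624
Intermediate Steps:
E(z, Z) = z (E(z, Z) = 0 + z = z)
r(Q) = -5 + Q
b(Y, D) = (6 + D)/(-7 + Y) (b(Y, D) = (D + 6)/(Y + (-5 - 2)) = (6 + D)/(Y - 7) = (6 + D)/(-7 + Y))
-476 + b(p(V), 6)*111 = -476 + ((6 + 6)/(-7 + (-2 - 1*0)))*111 = -476 + (12/(-7 + (-2 + 0)))*111 = -476 + (12/(-7 - 2))*111 = -476 + (12/(-9))*111 = -476 - 1/9*12*111 = -476 - 4/3*111 = -476 - 148 = -624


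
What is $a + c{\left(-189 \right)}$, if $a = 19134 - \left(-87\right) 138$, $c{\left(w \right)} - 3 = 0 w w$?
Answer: $31143$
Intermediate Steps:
$c{\left(w \right)} = 3$ ($c{\left(w \right)} = 3 + 0 w w = 3 + 0 w = 3 + 0 = 3$)
$a = 31140$ ($a = 19134 - -12006 = 19134 + 12006 = 31140$)
$a + c{\left(-189 \right)} = 31140 + 3 = 31143$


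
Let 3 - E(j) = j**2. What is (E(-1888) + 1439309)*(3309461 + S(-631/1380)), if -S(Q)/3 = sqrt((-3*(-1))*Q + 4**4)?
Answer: -7033372419952 + 3187848*sqrt(13469835)/115 ≈ -7.0333e+12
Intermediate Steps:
E(j) = 3 - j**2
S(Q) = -3*sqrt(256 + 3*Q) (S(Q) = -3*sqrt((-3*(-1))*Q + 4**4) = -3*sqrt(3*Q + 256) = -3*sqrt(256 + 3*Q))
(E(-1888) + 1439309)*(3309461 + S(-631/1380)) = ((3 - 1*(-1888)**2) + 1439309)*(3309461 - 3*sqrt(256 + 3*(-631/1380))) = ((3 - 1*3564544) + 1439309)*(3309461 - 3*sqrt(256 + 3*(-631*1/1380))) = ((3 - 3564544) + 1439309)*(3309461 - 3*sqrt(256 + 3*(-631/1380))) = (-3564541 + 1439309)*(3309461 - 3*sqrt(256 - 631/460)) = -2125232*(3309461 - 3*sqrt(13469835)/230) = -7033372419952 + 3187848*sqrt(13469835)/115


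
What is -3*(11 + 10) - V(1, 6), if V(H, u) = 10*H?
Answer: -73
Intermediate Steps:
-3*(11 + 10) - V(1, 6) = -3*(11 + 10) - 10 = -3*21 - 1*10 = -63 - 10 = -73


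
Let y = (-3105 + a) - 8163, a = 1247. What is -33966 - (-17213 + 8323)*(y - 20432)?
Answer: -270761136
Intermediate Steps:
y = -10021 (y = (-3105 + 1247) - 8163 = -1858 - 8163 = -10021)
-33966 - (-17213 + 8323)*(y - 20432) = -33966 - (-17213 + 8323)*(-10021 - 20432) = -33966 - (-8890)*(-30453) = -33966 - 1*270727170 = -33966 - 270727170 = -270761136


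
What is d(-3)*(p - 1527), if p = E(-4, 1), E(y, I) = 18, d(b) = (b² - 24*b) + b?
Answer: -117702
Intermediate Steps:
d(b) = b² - 23*b
p = 18
d(-3)*(p - 1527) = (-3*(-23 - 3))*(18 - 1527) = -3*(-26)*(-1509) = 78*(-1509) = -117702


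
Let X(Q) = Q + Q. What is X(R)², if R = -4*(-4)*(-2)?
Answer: 4096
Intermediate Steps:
R = -32 (R = 16*(-2) = -32)
X(Q) = 2*Q
X(R)² = (2*(-32))² = (-64)² = 4096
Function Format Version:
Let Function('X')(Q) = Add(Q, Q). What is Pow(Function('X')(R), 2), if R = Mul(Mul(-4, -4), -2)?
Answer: 4096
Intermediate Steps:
R = -32 (R = Mul(16, -2) = -32)
Function('X')(Q) = Mul(2, Q)
Pow(Function('X')(R), 2) = Pow(Mul(2, -32), 2) = Pow(-64, 2) = 4096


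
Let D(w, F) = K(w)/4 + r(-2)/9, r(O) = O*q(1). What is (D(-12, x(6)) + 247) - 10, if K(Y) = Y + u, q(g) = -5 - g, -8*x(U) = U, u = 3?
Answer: 2833/12 ≈ 236.08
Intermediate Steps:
x(U) = -U/8
r(O) = -6*O (r(O) = O*(-5 - 1*1) = O*(-5 - 1) = O*(-6) = -6*O)
K(Y) = 3 + Y (K(Y) = Y + 3 = 3 + Y)
D(w, F) = 25/12 + w/4 (D(w, F) = (3 + w)/4 - 6*(-2)/9 = (3 + w)*(¼) + 12*(⅑) = (¾ + w/4) + 4/3 = 25/12 + w/4)
(D(-12, x(6)) + 247) - 10 = ((25/12 + (¼)*(-12)) + 247) - 10 = ((25/12 - 3) + 247) - 10 = (-11/12 + 247) - 10 = 2953/12 - 10 = 2833/12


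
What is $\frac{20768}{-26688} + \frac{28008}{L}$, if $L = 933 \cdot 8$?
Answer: $\frac{771439}{259374} \approx 2.9742$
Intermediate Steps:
$L = 7464$
$\frac{20768}{-26688} + \frac{28008}{L} = \frac{20768}{-26688} + \frac{28008}{7464} = 20768 \left(- \frac{1}{26688}\right) + 28008 \cdot \frac{1}{7464} = - \frac{649}{834} + \frac{1167}{311} = \frac{771439}{259374}$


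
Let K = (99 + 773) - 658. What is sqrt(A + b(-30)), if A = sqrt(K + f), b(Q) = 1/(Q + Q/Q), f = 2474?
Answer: sqrt(-29 + 6728*sqrt(42))/29 ≈ 7.1980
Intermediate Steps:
K = 214 (K = 872 - 658 = 214)
b(Q) = 1/(1 + Q) (b(Q) = 1/(Q + 1) = 1/(1 + Q))
A = 8*sqrt(42) (A = sqrt(214 + 2474) = sqrt(2688) = 8*sqrt(42) ≈ 51.846)
sqrt(A + b(-30)) = sqrt(8*sqrt(42) + 1/(1 - 30)) = sqrt(8*sqrt(42) + 1/(-29)) = sqrt(8*sqrt(42) - 1/29) = sqrt(-1/29 + 8*sqrt(42))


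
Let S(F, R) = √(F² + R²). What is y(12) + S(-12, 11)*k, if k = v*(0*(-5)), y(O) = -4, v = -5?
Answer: -4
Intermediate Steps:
k = 0 (k = -0*(-5) = -5*0 = 0)
y(12) + S(-12, 11)*k = -4 + √((-12)² + 11²)*0 = -4 + √(144 + 121)*0 = -4 + √265*0 = -4 + 0 = -4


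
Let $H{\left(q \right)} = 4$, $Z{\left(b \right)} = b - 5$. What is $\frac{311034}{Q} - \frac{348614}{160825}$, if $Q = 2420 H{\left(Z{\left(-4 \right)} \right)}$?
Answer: $\frac{666392279}{22239800} \approx 29.964$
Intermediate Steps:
$Z{\left(b \right)} = -5 + b$ ($Z{\left(b \right)} = b - 5 = -5 + b$)
$Q = 9680$ ($Q = 2420 \cdot 4 = 9680$)
$\frac{311034}{Q} - \frac{348614}{160825} = \frac{311034}{9680} - \frac{348614}{160825} = 311034 \cdot \frac{1}{9680} - \frac{49802}{22975} = \frac{155517}{4840} - \frac{49802}{22975} = \frac{666392279}{22239800}$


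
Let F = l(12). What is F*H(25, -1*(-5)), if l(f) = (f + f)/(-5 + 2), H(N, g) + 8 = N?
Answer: -136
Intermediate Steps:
H(N, g) = -8 + N
l(f) = -2*f/3 (l(f) = (2*f)/(-3) = (2*f)*(-⅓) = -2*f/3)
F = -8 (F = -⅔*12 = -8)
F*H(25, -1*(-5)) = -8*(-8 + 25) = -8*17 = -136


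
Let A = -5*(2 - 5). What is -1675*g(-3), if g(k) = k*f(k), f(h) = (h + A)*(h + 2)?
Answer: -60300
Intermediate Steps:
A = 15 (A = -5*(-3) = 15)
f(h) = (2 + h)*(15 + h) (f(h) = (h + 15)*(h + 2) = (15 + h)*(2 + h) = (2 + h)*(15 + h))
g(k) = k*(30 + k**2 + 17*k)
-1675*g(-3) = -(-5025)*(30 + (-3)**2 + 17*(-3)) = -(-5025)*(30 + 9 - 51) = -(-5025)*(-12) = -1675*36 = -60300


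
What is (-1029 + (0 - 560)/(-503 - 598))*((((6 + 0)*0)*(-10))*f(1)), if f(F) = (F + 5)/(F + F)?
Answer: 0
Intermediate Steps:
f(F) = (5 + F)/(2*F) (f(F) = (5 + F)/((2*F)) = (5 + F)*(1/(2*F)) = (5 + F)/(2*F))
(-1029 + (0 - 560)/(-503 - 598))*((((6 + 0)*0)*(-10))*f(1)) = (-1029 + (0 - 560)/(-503 - 598))*((((6 + 0)*0)*(-10))*((½)*(5 + 1)/1)) = (-1029 - 560/(-1101))*(((6*0)*(-10))*((½)*1*6)) = (-1029 - 560*(-1/1101))*((0*(-10))*3) = (-1029 + 560/1101)*(0*3) = -1132369/1101*0 = 0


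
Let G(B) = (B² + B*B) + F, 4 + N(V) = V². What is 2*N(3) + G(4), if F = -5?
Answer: 37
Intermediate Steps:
N(V) = -4 + V²
G(B) = -5 + 2*B² (G(B) = (B² + B*B) - 5 = (B² + B²) - 5 = 2*B² - 5 = -5 + 2*B²)
2*N(3) + G(4) = 2*(-4 + 3²) + (-5 + 2*4²) = 2*(-4 + 9) + (-5 + 2*16) = 2*5 + (-5 + 32) = 10 + 27 = 37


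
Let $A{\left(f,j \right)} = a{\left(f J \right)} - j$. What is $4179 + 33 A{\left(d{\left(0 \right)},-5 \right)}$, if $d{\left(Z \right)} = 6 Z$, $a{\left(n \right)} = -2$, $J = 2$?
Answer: $4278$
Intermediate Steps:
$A{\left(f,j \right)} = -2 - j$
$4179 + 33 A{\left(d{\left(0 \right)},-5 \right)} = 4179 + 33 \left(-2 - -5\right) = 4179 + 33 \left(-2 + 5\right) = 4179 + 33 \cdot 3 = 4179 + 99 = 4278$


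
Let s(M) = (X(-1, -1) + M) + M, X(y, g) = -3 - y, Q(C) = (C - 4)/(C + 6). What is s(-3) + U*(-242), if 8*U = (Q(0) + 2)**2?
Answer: -556/9 ≈ -61.778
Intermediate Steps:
Q(C) = (-4 + C)/(6 + C)
s(M) = -2 + 2*M (s(M) = ((-3 - 1*(-1)) + M) + M = ((-3 + 1) + M) + M = (-2 + M) + M = -2 + 2*M)
U = 2/9 (U = ((-4 + 0)/(6 + 0) + 2)**2/8 = (-4/6 + 2)**2/8 = ((1/6)*(-4) + 2)**2/8 = (-2/3 + 2)**2/8 = (4/3)**2/8 = (1/8)*(16/9) = 2/9 ≈ 0.22222)
s(-3) + U*(-242) = (-2 + 2*(-3)) + (2/9)*(-242) = (-2 - 6) - 484/9 = -8 - 484/9 = -556/9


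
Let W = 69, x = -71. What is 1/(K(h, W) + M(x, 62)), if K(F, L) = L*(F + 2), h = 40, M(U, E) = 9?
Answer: 1/2907 ≈ 0.00034400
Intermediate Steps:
K(F, L) = L*(2 + F)
1/(K(h, W) + M(x, 62)) = 1/(69*(2 + 40) + 9) = 1/(69*42 + 9) = 1/(2898 + 9) = 1/2907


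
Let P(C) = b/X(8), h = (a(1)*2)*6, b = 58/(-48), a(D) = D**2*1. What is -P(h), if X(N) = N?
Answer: 29/192 ≈ 0.15104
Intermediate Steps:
a(D) = D**2
b = -29/24 (b = 58*(-1/48) = -29/24 ≈ -1.2083)
h = 12 (h = (1**2*2)*6 = (1*2)*6 = 2*6 = 12)
P(C) = -29/192 (P(C) = -29/24/8 = -29/24*1/8 = -29/192)
-P(h) = -1*(-29/192) = 29/192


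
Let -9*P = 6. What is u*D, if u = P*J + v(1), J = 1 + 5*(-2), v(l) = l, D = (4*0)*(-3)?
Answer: 0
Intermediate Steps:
P = -⅔ (P = -⅑*6 = -⅔ ≈ -0.66667)
D = 0 (D = 0*(-3) = 0)
J = -9 (J = 1 - 10 = -9)
u = 7 (u = -⅔*(-9) + 1 = 6 + 1 = 7)
u*D = 7*0 = 0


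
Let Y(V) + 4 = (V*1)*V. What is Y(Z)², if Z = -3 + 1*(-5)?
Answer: 3600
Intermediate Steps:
Z = -8 (Z = -3 - 5 = -8)
Y(V) = -4 + V² (Y(V) = -4 + (V*1)*V = -4 + V*V = -4 + V²)
Y(Z)² = (-4 + (-8)²)² = (-4 + 64)² = 60² = 3600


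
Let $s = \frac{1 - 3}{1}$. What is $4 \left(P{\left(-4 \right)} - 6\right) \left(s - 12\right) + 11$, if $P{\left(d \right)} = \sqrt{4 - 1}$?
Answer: $347 - 56 \sqrt{3} \approx 250.01$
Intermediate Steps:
$P{\left(d \right)} = \sqrt{3}$
$s = -2$ ($s = \left(-2\right) 1 = -2$)
$4 \left(P{\left(-4 \right)} - 6\right) \left(s - 12\right) + 11 = 4 \left(\sqrt{3} - 6\right) \left(-2 - 12\right) + 11 = 4 \left(-6 + \sqrt{3}\right) \left(-14\right) + 11 = \left(-24 + 4 \sqrt{3}\right) \left(-14\right) + 11 = \left(336 - 56 \sqrt{3}\right) + 11 = 347 - 56 \sqrt{3}$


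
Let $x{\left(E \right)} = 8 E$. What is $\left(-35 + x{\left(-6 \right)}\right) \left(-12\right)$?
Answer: $996$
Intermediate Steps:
$\left(-35 + x{\left(-6 \right)}\right) \left(-12\right) = \left(-35 + 8 \left(-6\right)\right) \left(-12\right) = \left(-35 - 48\right) \left(-12\right) = \left(-83\right) \left(-12\right) = 996$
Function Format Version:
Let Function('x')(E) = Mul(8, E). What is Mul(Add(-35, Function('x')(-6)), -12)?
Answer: 996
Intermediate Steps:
Mul(Add(-35, Function('x')(-6)), -12) = Mul(Add(-35, Mul(8, -6)), -12) = Mul(Add(-35, -48), -12) = Mul(-83, -12) = 996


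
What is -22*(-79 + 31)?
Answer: 1056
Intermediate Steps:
-22*(-79 + 31) = -22*(-48) = 1056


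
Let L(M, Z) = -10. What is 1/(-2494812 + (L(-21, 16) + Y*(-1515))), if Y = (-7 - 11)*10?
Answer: -1/2222122 ≈ -4.5002e-7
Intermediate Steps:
Y = -180 (Y = -18*10 = -180)
1/(-2494812 + (L(-21, 16) + Y*(-1515))) = 1/(-2494812 + (-10 - 180*(-1515))) = 1/(-2494812 + (-10 + 272700)) = 1/(-2494812 + 272690) = 1/(-2222122) = -1/2222122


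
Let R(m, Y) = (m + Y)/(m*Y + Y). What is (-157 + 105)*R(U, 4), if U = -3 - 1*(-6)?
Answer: -91/4 ≈ -22.750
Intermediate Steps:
U = 3 (U = -3 + 6 = 3)
R(m, Y) = (Y + m)/(Y + Y*m) (R(m, Y) = (Y + m)/(Y*m + Y) = (Y + m)/(Y + Y*m))
(-157 + 105)*R(U, 4) = (-157 + 105)*((4 + 3)/(4*(1 + 3))) = -13*7/4 = -52*7/16 = -91/4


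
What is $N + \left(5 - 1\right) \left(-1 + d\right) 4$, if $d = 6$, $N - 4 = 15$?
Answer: $99$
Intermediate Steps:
$N = 19$ ($N = 4 + 15 = 19$)
$N + \left(5 - 1\right) \left(-1 + d\right) 4 = 19 + \left(5 - 1\right) \left(-1 + 6\right) 4 = 19 + 4 \cdot 5 \cdot 4 = 19 + 20 \cdot 4 = 19 + 80 = 99$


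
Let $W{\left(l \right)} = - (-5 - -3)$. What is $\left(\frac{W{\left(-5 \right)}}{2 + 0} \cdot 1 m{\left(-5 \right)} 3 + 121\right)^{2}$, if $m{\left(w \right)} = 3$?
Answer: $16900$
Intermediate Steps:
$W{\left(l \right)} = 2$ ($W{\left(l \right)} = - (-5 + 3) = \left(-1\right) \left(-2\right) = 2$)
$\left(\frac{W{\left(-5 \right)}}{2 + 0} \cdot 1 m{\left(-5 \right)} 3 + 121\right)^{2} = \left(\frac{2}{2 + 0} \cdot 1 \cdot 3 \cdot 3 + 121\right)^{2} = \left(\frac{2}{2} \cdot 1 \cdot 3 \cdot 3 + 121\right)^{2} = \left(2 \cdot \frac{1}{2} \cdot 1 \cdot 3 \cdot 3 + 121\right)^{2} = \left(1 \cdot 1 \cdot 3 \cdot 3 + 121\right)^{2} = \left(1 \cdot 3 \cdot 3 + 121\right)^{2} = \left(3 \cdot 3 + 121\right)^{2} = \left(9 + 121\right)^{2} = 130^{2} = 16900$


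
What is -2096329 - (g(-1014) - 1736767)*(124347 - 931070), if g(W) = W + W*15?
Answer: -1414180254822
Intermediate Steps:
g(W) = 16*W (g(W) = W + 15*W = 16*W)
-2096329 - (g(-1014) - 1736767)*(124347 - 931070) = -2096329 - (16*(-1014) - 1736767)*(124347 - 931070) = -2096329 - (-16224 - 1736767)*(-806723) = -2096329 - (-1752991)*(-806723) = -2096329 - 1*1414178158493 = -2096329 - 1414178158493 = -1414180254822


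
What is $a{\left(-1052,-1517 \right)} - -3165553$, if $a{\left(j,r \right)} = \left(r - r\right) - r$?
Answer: $3167070$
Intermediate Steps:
$a{\left(j,r \right)} = - r$ ($a{\left(j,r \right)} = 0 - r = - r$)
$a{\left(-1052,-1517 \right)} - -3165553 = \left(-1\right) \left(-1517\right) - -3165553 = 1517 + 3165553 = 3167070$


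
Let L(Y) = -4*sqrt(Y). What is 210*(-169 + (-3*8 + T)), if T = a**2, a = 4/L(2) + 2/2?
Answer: -40215 - 210*sqrt(2) ≈ -40512.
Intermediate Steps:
a = 1 - sqrt(2)/2 (a = 4/((-4*sqrt(2))) + 2/2 = 4*(-sqrt(2)/8) + 2*(1/2) = -sqrt(2)/2 + 1 = 1 - sqrt(2)/2 ≈ 0.29289)
T = (1 - sqrt(2)/2)**2 ≈ 0.085786
210*(-169 + (-3*8 + T)) = 210*(-169 + (-3*8 + (3/2 - sqrt(2)))) = 210*(-169 + (-24 + (3/2 - sqrt(2)))) = 210*(-169 + (-45/2 - sqrt(2))) = 210*(-383/2 - sqrt(2)) = -40215 - 210*sqrt(2)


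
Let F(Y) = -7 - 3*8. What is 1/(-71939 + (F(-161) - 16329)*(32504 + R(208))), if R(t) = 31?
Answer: -1/532344539 ≈ -1.8785e-9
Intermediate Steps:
F(Y) = -31 (F(Y) = -7 - 24 = -31)
1/(-71939 + (F(-161) - 16329)*(32504 + R(208))) = 1/(-71939 + (-31 - 16329)*(32504 + 31)) = 1/(-71939 - 16360*32535) = 1/(-71939 - 532272600) = 1/(-532344539) = -1/532344539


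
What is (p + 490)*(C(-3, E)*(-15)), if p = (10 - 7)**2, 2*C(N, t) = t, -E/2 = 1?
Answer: 7485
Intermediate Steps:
E = -2 (E = -2*1 = -2)
C(N, t) = t/2
p = 9 (p = 3**2 = 9)
(p + 490)*(C(-3, E)*(-15)) = (9 + 490)*(((1/2)*(-2))*(-15)) = 499*(-1*(-15)) = 499*15 = 7485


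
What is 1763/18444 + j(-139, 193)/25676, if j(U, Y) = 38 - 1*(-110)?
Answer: 11999125/118392036 ≈ 0.10135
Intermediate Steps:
j(U, Y) = 148 (j(U, Y) = 38 + 110 = 148)
1763/18444 + j(-139, 193)/25676 = 1763/18444 + 148/25676 = 1763*(1/18444) + 148*(1/25676) = 1763/18444 + 37/6419 = 11999125/118392036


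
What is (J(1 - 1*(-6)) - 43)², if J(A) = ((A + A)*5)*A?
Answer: 199809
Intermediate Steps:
J(A) = 10*A² (J(A) = ((2*A)*5)*A = (10*A)*A = 10*A²)
(J(1 - 1*(-6)) - 43)² = (10*(1 - 1*(-6))² - 43)² = (10*(1 + 6)² - 43)² = (10*7² - 43)² = (10*49 - 43)² = (490 - 43)² = 447² = 199809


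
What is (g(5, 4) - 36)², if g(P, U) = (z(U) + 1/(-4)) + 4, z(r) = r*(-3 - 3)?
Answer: 50625/16 ≈ 3164.1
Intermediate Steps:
z(r) = -6*r (z(r) = r*(-6) = -6*r)
g(P, U) = 15/4 - 6*U (g(P, U) = (-6*U + 1/(-4)) + 4 = (-6*U - ¼) + 4 = (-¼ - 6*U) + 4 = 15/4 - 6*U)
(g(5, 4) - 36)² = ((15/4 - 6*4) - 36)² = ((15/4 - 24) - 36)² = (-81/4 - 36)² = (-225/4)² = 50625/16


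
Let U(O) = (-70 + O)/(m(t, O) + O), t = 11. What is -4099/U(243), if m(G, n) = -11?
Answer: -950968/173 ≈ -5496.9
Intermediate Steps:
U(O) = (-70 + O)/(-11 + O)
-4099/U(243) = -4099*(-11 + 243)/(-70 + 243) = -4099/(173/232) = -4099/((1/232)*173) = -4099/173/232 = -4099*232/173 = -950968/173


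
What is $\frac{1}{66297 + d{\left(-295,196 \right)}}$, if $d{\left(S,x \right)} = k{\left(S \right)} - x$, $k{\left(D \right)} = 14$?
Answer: $\frac{1}{66115} \approx 1.5125 \cdot 10^{-5}$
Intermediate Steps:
$d{\left(S,x \right)} = 14 - x$
$\frac{1}{66297 + d{\left(-295,196 \right)}} = \frac{1}{66297 + \left(14 - 196\right)} = \frac{1}{66297 - 182} = \frac{1}{66115}$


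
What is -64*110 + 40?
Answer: -7000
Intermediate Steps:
-64*110 + 40 = -7040 + 40 = -7000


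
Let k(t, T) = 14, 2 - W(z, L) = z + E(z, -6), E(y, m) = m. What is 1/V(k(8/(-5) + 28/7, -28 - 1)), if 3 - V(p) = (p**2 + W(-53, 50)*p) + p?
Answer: -1/1061 ≈ -0.00094251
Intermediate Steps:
W(z, L) = 8 - z (W(z, L) = 2 - (z - 6) = 2 - (-6 + z) = 2 + (6 - z) = 8 - z)
V(p) = 3 - p**2 - 62*p (V(p) = 3 - ((p**2 + (8 - 1*(-53))*p) + p) = 3 - ((p**2 + (8 + 53)*p) + p) = 3 - ((p**2 + 61*p) + p) = 3 - (p**2 + 62*p) = 3 + (-p**2 - 62*p) = 3 - p**2 - 62*p)
1/V(k(8/(-5) + 28/7, -28 - 1)) = 1/(3 - 1*14**2 - 62*14) = 1/(3 - 1*196 - 868) = 1/(3 - 196 - 868) = 1/(-1061) = -1/1061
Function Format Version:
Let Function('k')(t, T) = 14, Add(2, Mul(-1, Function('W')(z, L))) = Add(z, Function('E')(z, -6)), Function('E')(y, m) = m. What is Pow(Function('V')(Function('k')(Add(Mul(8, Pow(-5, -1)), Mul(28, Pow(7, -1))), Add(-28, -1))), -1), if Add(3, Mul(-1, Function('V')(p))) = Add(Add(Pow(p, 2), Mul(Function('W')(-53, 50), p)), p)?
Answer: Rational(-1, 1061) ≈ -0.00094251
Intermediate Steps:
Function('W')(z, L) = Add(8, Mul(-1, z)) (Function('W')(z, L) = Add(2, Mul(-1, Add(z, -6))) = Add(2, Mul(-1, Add(-6, z))) = Add(2, Add(6, Mul(-1, z))) = Add(8, Mul(-1, z)))
Function('V')(p) = Add(3, Mul(-1, Pow(p, 2)), Mul(-62, p)) (Function('V')(p) = Add(3, Mul(-1, Add(Add(Pow(p, 2), Mul(Add(8, Mul(-1, -53)), p)), p))) = Add(3, Mul(-1, Add(Add(Pow(p, 2), Mul(Add(8, 53), p)), p))) = Add(3, Mul(-1, Add(Add(Pow(p, 2), Mul(61, p)), p))) = Add(3, Mul(-1, Add(Pow(p, 2), Mul(62, p)))) = Add(3, Add(Mul(-1, Pow(p, 2)), Mul(-62, p))) = Add(3, Mul(-1, Pow(p, 2)), Mul(-62, p)))
Pow(Function('V')(Function('k')(Add(Mul(8, Pow(-5, -1)), Mul(28, Pow(7, -1))), Add(-28, -1))), -1) = Pow(Add(3, Mul(-1, Pow(14, 2)), Mul(-62, 14)), -1) = Pow(Add(3, Mul(-1, 196), -868), -1) = Pow(Add(3, -196, -868), -1) = Pow(-1061, -1) = Rational(-1, 1061)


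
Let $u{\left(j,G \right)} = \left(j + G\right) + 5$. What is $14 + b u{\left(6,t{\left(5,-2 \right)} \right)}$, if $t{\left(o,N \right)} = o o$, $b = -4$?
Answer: $-130$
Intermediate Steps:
$t{\left(o,N \right)} = o^{2}$
$u{\left(j,G \right)} = 5 + G + j$ ($u{\left(j,G \right)} = \left(G + j\right) + 5 = 5 + G + j$)
$14 + b u{\left(6,t{\left(5,-2 \right)} \right)} = 14 - 4 \left(5 + 5^{2} + 6\right) = 14 - 4 \left(5 + 25 + 6\right) = 14 - 144 = -130$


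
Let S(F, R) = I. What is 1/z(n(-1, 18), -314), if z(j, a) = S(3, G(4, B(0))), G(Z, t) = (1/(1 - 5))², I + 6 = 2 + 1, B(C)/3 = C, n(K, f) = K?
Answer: -⅓ ≈ -0.33333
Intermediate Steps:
B(C) = 3*C
I = -3 (I = -6 + (2 + 1) = -6 + 3 = -3)
G(Z, t) = 1/16 (G(Z, t) = (1/(-4))² = (-¼)² = 1/16)
S(F, R) = -3
z(j, a) = -3
1/z(n(-1, 18), -314) = 1/(-3) = -⅓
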